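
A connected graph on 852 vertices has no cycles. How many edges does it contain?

A tree on n vertices always has exactly n - 1 edges.
For n = 852: edges = 852 - 1 = 851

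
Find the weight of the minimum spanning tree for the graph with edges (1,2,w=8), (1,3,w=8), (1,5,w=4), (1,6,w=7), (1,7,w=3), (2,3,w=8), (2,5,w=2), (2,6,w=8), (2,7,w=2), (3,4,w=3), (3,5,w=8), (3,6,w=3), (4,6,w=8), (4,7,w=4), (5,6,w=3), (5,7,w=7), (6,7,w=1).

Apply Kruskal's algorithm (sort edges by weight, add if no cycle):

Sorted edges by weight:
  (6,7) w=1
  (2,5) w=2
  (2,7) w=2
  (1,7) w=3
  (3,4) w=3
  (3,6) w=3
  (5,6) w=3
  (1,5) w=4
  (4,7) w=4
  (1,6) w=7
  (5,7) w=7
  (1,3) w=8
  (1,2) w=8
  (2,3) w=8
  (2,6) w=8
  (3,5) w=8
  (4,6) w=8

Add edge (6,7) w=1 -- no cycle. Running total: 1
Add edge (2,5) w=2 -- no cycle. Running total: 3
Add edge (2,7) w=2 -- no cycle. Running total: 5
Add edge (1,7) w=3 -- no cycle. Running total: 8
Add edge (3,4) w=3 -- no cycle. Running total: 11
Add edge (3,6) w=3 -- no cycle. Running total: 14

MST edges: (6,7,w=1), (2,5,w=2), (2,7,w=2), (1,7,w=3), (3,4,w=3), (3,6,w=3)
Total MST weight: 1 + 2 + 2 + 3 + 3 + 3 = 14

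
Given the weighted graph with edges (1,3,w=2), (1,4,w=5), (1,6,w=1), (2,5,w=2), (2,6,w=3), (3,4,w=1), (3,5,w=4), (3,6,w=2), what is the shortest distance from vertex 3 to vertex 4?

Step 1: Build adjacency list with weights:
  1: 3(w=2), 4(w=5), 6(w=1)
  2: 5(w=2), 6(w=3)
  3: 1(w=2), 4(w=1), 5(w=4), 6(w=2)
  4: 1(w=5), 3(w=1)
  5: 2(w=2), 3(w=4)
  6: 1(w=1), 2(w=3), 3(w=2)

Step 2: Apply Dijkstra's algorithm from vertex 3:
  Visit vertex 3 (distance=0)
    Update dist[1] = 2
    Update dist[4] = 1
    Update dist[5] = 4
    Update dist[6] = 2
  Visit vertex 4 (distance=1)

Step 3: Shortest path: 3 -> 4
Total weight: 1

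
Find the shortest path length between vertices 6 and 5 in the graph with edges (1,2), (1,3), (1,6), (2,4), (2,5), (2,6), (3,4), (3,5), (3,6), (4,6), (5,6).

Step 1: Build adjacency list:
  1: 2, 3, 6
  2: 1, 4, 5, 6
  3: 1, 4, 5, 6
  4: 2, 3, 6
  5: 2, 3, 6
  6: 1, 2, 3, 4, 5

Step 2: BFS from vertex 6 to find shortest path to 5:
  vertex 1 reached at distance 1
  vertex 2 reached at distance 1
  vertex 3 reached at distance 1
  vertex 4 reached at distance 1
  vertex 5 reached at distance 1

Step 3: Shortest path: 6 -> 5
Path length: 1 edge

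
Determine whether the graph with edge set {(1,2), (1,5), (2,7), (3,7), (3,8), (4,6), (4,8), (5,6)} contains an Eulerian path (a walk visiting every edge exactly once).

Step 1: Find the degree of each vertex:
  deg(1) = 2
  deg(2) = 2
  deg(3) = 2
  deg(4) = 2
  deg(5) = 2
  deg(6) = 2
  deg(7) = 2
  deg(8) = 2

Step 2: Count vertices with odd degree:
  All vertices have even degree (0 odd-degree vertices)

Step 3: Apply Euler's theorem:
  - Eulerian circuit exists iff graph is connected and all vertices have even degree
  - Eulerian path exists iff graph is connected and has 0 or 2 odd-degree vertices

Graph is connected with 0 odd-degree vertices.
Both Eulerian circuit and Eulerian path exist.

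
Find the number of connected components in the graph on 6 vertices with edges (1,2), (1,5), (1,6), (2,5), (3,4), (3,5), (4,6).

Step 1: Build adjacency list from edges:
  1: 2, 5, 6
  2: 1, 5
  3: 4, 5
  4: 3, 6
  5: 1, 2, 3
  6: 1, 4

Step 2: Run BFS/DFS from vertex 1:
  Visited: {1, 2, 5, 6, 3, 4}
  Reached 6 of 6 vertices

Step 3: All 6 vertices reached from vertex 1, so the graph is connected.
Number of connected components: 1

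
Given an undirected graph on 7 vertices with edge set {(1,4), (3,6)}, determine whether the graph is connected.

Step 1: Build adjacency list from edges:
  1: 4
  2: (none)
  3: 6
  4: 1
  5: (none)
  6: 3
  7: (none)

Step 2: Run BFS/DFS from vertex 1:
  Visited: {1, 4}
  Reached 2 of 7 vertices

Step 3: Only 2 of 7 vertices reached. Graph is disconnected.
Connected components: {1, 4}, {2}, {3, 6}, {5}, {7}
Answer: No, the graph is not connected (5 components).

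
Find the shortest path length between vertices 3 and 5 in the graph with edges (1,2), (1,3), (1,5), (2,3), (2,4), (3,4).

Step 1: Build adjacency list:
  1: 2, 3, 5
  2: 1, 3, 4
  3: 1, 2, 4
  4: 2, 3
  5: 1

Step 2: BFS from vertex 3 to find shortest path to 5:
  vertex 1 reached at distance 1
  vertex 2 reached at distance 1
  vertex 4 reached at distance 1
  vertex 5 reached at distance 2

Step 3: Shortest path: 3 -> 1 -> 5
Path length: 2 edges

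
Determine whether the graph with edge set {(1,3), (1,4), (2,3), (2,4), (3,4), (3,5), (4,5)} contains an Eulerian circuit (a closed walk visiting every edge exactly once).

Step 1: Find the degree of each vertex:
  deg(1) = 2
  deg(2) = 2
  deg(3) = 4
  deg(4) = 4
  deg(5) = 2

Step 2: Count vertices with odd degree:
  All vertices have even degree (0 odd-degree vertices)

Step 3: Apply Euler's theorem:
  - Eulerian circuit exists iff graph is connected and all vertices have even degree
  - Eulerian path exists iff graph is connected and has 0 or 2 odd-degree vertices

Graph is connected with 0 odd-degree vertices.
Both Eulerian circuit and Eulerian path exist.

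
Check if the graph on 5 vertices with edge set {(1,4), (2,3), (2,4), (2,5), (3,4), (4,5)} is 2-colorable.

Step 1: Attempt 2-coloring using BFS:
  Start at vertex 1, assign color 0
  Color vertex 4 with color 1 (neighbor of 1)
  Color vertex 2 with color 0 (neighbor of 4)
  Color vertex 3 with color 0 (neighbor of 4)
  Color vertex 5 with color 0 (neighbor of 4)

Step 2: Conflict found! Vertices 2 and 3 are adjacent but have the same color.
This means the graph contains an odd cycle.

The graph is NOT bipartite.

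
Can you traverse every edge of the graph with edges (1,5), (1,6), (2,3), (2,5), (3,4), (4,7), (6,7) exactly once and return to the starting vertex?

Step 1: Find the degree of each vertex:
  deg(1) = 2
  deg(2) = 2
  deg(3) = 2
  deg(4) = 2
  deg(5) = 2
  deg(6) = 2
  deg(7) = 2

Step 2: Count vertices with odd degree:
  All vertices have even degree (0 odd-degree vertices)

Step 3: Apply Euler's theorem:
  - Eulerian circuit exists iff graph is connected and all vertices have even degree
  - Eulerian path exists iff graph is connected and has 0 or 2 odd-degree vertices

Graph is connected with 0 odd-degree vertices.
Both Eulerian circuit and Eulerian path exist.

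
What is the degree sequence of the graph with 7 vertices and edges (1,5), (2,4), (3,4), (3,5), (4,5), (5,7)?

Step 1: Count edges incident to each vertex:
  deg(1) = 1 (neighbors: 5)
  deg(2) = 1 (neighbors: 4)
  deg(3) = 2 (neighbors: 4, 5)
  deg(4) = 3 (neighbors: 2, 3, 5)
  deg(5) = 4 (neighbors: 1, 3, 4, 7)
  deg(6) = 0 (neighbors: none)
  deg(7) = 1 (neighbors: 5)

Step 2: Sort degrees in non-increasing order:
  Degrees: [1, 1, 2, 3, 4, 0, 1] -> sorted: [4, 3, 2, 1, 1, 1, 0]

Degree sequence: [4, 3, 2, 1, 1, 1, 0]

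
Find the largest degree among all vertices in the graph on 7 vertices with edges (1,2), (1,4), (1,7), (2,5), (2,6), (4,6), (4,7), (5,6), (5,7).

Step 1: Count edges incident to each vertex:
  deg(1) = 3 (neighbors: 2, 4, 7)
  deg(2) = 3 (neighbors: 1, 5, 6)
  deg(3) = 0 (neighbors: none)
  deg(4) = 3 (neighbors: 1, 6, 7)
  deg(5) = 3 (neighbors: 2, 6, 7)
  deg(6) = 3 (neighbors: 2, 4, 5)
  deg(7) = 3 (neighbors: 1, 4, 5)

Step 2: Find maximum:
  max(3, 3, 0, 3, 3, 3, 3) = 3 (vertex 1)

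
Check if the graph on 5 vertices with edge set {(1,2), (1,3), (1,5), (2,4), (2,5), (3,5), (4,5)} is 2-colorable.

Step 1: Attempt 2-coloring using BFS:
  Start at vertex 1, assign color 0
  Color vertex 2 with color 1 (neighbor of 1)
  Color vertex 3 with color 1 (neighbor of 1)
  Color vertex 5 with color 1 (neighbor of 1)
  Color vertex 4 with color 0 (neighbor of 2)

Step 2: Conflict found! Vertices 2 and 5 are adjacent but have the same color.
This means the graph contains an odd cycle.

The graph is NOT bipartite.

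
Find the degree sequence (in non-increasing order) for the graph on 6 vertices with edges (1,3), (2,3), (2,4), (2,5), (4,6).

Step 1: Count edges incident to each vertex:
  deg(1) = 1 (neighbors: 3)
  deg(2) = 3 (neighbors: 3, 4, 5)
  deg(3) = 2 (neighbors: 1, 2)
  deg(4) = 2 (neighbors: 2, 6)
  deg(5) = 1 (neighbors: 2)
  deg(6) = 1 (neighbors: 4)

Step 2: Sort degrees in non-increasing order:
  Degrees: [1, 3, 2, 2, 1, 1] -> sorted: [3, 2, 2, 1, 1, 1]

Degree sequence: [3, 2, 2, 1, 1, 1]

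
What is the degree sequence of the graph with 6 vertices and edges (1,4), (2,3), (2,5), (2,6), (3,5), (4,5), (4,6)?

Step 1: Count edges incident to each vertex:
  deg(1) = 1 (neighbors: 4)
  deg(2) = 3 (neighbors: 3, 5, 6)
  deg(3) = 2 (neighbors: 2, 5)
  deg(4) = 3 (neighbors: 1, 5, 6)
  deg(5) = 3 (neighbors: 2, 3, 4)
  deg(6) = 2 (neighbors: 2, 4)

Step 2: Sort degrees in non-increasing order:
  Degrees: [1, 3, 2, 3, 3, 2] -> sorted: [3, 3, 3, 2, 2, 1]

Degree sequence: [3, 3, 3, 2, 2, 1]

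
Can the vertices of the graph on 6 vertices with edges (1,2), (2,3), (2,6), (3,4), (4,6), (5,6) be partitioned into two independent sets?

Step 1: Attempt 2-coloring using BFS:
  Start at vertex 1, assign color 0
  Color vertex 2 with color 1 (neighbor of 1)
  Color vertex 3 with color 0 (neighbor of 2)
  Color vertex 6 with color 0 (neighbor of 2)
  Color vertex 4 with color 1 (neighbor of 3)
  Color vertex 5 with color 1 (neighbor of 6)

Step 2: 2-coloring succeeded. No conflicts found.
  Set A (color 0): {1, 3, 6}
  Set B (color 1): {2, 4, 5}

The graph is bipartite with partition {1, 3, 6}, {2, 4, 5}.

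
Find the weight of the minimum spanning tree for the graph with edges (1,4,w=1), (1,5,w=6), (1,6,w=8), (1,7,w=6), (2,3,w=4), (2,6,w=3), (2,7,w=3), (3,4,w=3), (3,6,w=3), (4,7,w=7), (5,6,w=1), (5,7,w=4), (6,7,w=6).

Apply Kruskal's algorithm (sort edges by weight, add if no cycle):

Sorted edges by weight:
  (1,4) w=1
  (5,6) w=1
  (2,7) w=3
  (2,6) w=3
  (3,4) w=3
  (3,6) w=3
  (2,3) w=4
  (5,7) w=4
  (1,5) w=6
  (1,7) w=6
  (6,7) w=6
  (4,7) w=7
  (1,6) w=8

Add edge (1,4) w=1 -- no cycle. Running total: 1
Add edge (5,6) w=1 -- no cycle. Running total: 2
Add edge (2,7) w=3 -- no cycle. Running total: 5
Add edge (2,6) w=3 -- no cycle. Running total: 8
Add edge (3,4) w=3 -- no cycle. Running total: 11
Add edge (3,6) w=3 -- no cycle. Running total: 14

MST edges: (1,4,w=1), (5,6,w=1), (2,7,w=3), (2,6,w=3), (3,4,w=3), (3,6,w=3)
Total MST weight: 1 + 1 + 3 + 3 + 3 + 3 = 14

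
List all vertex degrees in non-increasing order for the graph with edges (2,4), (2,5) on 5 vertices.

Step 1: Count edges incident to each vertex:
  deg(1) = 0 (neighbors: none)
  deg(2) = 2 (neighbors: 4, 5)
  deg(3) = 0 (neighbors: none)
  deg(4) = 1 (neighbors: 2)
  deg(5) = 1 (neighbors: 2)

Step 2: Sort degrees in non-increasing order:
  Degrees: [0, 2, 0, 1, 1] -> sorted: [2, 1, 1, 0, 0]

Degree sequence: [2, 1, 1, 0, 0]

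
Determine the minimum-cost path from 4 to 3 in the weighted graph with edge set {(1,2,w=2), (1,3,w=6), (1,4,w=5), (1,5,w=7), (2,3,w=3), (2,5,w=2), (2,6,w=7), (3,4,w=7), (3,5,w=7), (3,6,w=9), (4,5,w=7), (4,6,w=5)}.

Step 1: Build adjacency list with weights:
  1: 2(w=2), 3(w=6), 4(w=5), 5(w=7)
  2: 1(w=2), 3(w=3), 5(w=2), 6(w=7)
  3: 1(w=6), 2(w=3), 4(w=7), 5(w=7), 6(w=9)
  4: 1(w=5), 3(w=7), 5(w=7), 6(w=5)
  5: 1(w=7), 2(w=2), 3(w=7), 4(w=7)
  6: 2(w=7), 3(w=9), 4(w=5)

Step 2: Apply Dijkstra's algorithm from vertex 4:
  Visit vertex 4 (distance=0)
    Update dist[1] = 5
    Update dist[3] = 7
    Update dist[5] = 7
    Update dist[6] = 5
  Visit vertex 1 (distance=5)
    Update dist[2] = 7
  Visit vertex 6 (distance=5)
  Visit vertex 2 (distance=7)
  Visit vertex 3 (distance=7)

Step 3: Shortest path: 4 -> 3
Total weight: 7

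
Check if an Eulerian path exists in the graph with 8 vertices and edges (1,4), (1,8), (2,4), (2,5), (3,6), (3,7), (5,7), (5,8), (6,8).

Step 1: Find the degree of each vertex:
  deg(1) = 2
  deg(2) = 2
  deg(3) = 2
  deg(4) = 2
  deg(5) = 3
  deg(6) = 2
  deg(7) = 2
  deg(8) = 3

Step 2: Count vertices with odd degree:
  Odd-degree vertices: 5, 8 (2 total)

Step 3: Apply Euler's theorem:
  - Eulerian circuit exists iff graph is connected and all vertices have even degree
  - Eulerian path exists iff graph is connected and has 0 or 2 odd-degree vertices

Graph is connected with exactly 2 odd-degree vertices (5, 8).
Eulerian path exists (starting and ending at the odd-degree vertices), but no Eulerian circuit.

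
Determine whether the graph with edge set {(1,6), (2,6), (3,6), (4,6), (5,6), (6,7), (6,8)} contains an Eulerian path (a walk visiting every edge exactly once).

Step 1: Find the degree of each vertex:
  deg(1) = 1
  deg(2) = 1
  deg(3) = 1
  deg(4) = 1
  deg(5) = 1
  deg(6) = 7
  deg(7) = 1
  deg(8) = 1

Step 2: Count vertices with odd degree:
  Odd-degree vertices: 1, 2, 3, 4, 5, 6, 7, 8 (8 total)

Step 3: Apply Euler's theorem:
  - Eulerian circuit exists iff graph is connected and all vertices have even degree
  - Eulerian path exists iff graph is connected and has 0 or 2 odd-degree vertices

Graph has 8 odd-degree vertices (need 0 or 2).
Neither Eulerian path nor Eulerian circuit exists.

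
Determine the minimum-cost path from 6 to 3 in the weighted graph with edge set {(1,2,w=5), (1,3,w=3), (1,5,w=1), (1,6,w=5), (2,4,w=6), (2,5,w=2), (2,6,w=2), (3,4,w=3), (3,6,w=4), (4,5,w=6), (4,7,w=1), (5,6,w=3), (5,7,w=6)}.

Step 1: Build adjacency list with weights:
  1: 2(w=5), 3(w=3), 5(w=1), 6(w=5)
  2: 1(w=5), 4(w=6), 5(w=2), 6(w=2)
  3: 1(w=3), 4(w=3), 6(w=4)
  4: 2(w=6), 3(w=3), 5(w=6), 7(w=1)
  5: 1(w=1), 2(w=2), 4(w=6), 6(w=3), 7(w=6)
  6: 1(w=5), 2(w=2), 3(w=4), 5(w=3)
  7: 4(w=1), 5(w=6)

Step 2: Apply Dijkstra's algorithm from vertex 6:
  Visit vertex 6 (distance=0)
    Update dist[1] = 5
    Update dist[2] = 2
    Update dist[3] = 4
    Update dist[5] = 3
  Visit vertex 2 (distance=2)
    Update dist[4] = 8
  Visit vertex 5 (distance=3)
    Update dist[1] = 4
    Update dist[7] = 9
  Visit vertex 1 (distance=4)
  Visit vertex 3 (distance=4)
    Update dist[4] = 7

Step 3: Shortest path: 6 -> 3
Total weight: 4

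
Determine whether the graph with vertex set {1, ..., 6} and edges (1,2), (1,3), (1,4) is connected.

Step 1: Build adjacency list from edges:
  1: 2, 3, 4
  2: 1
  3: 1
  4: 1
  5: (none)
  6: (none)

Step 2: Run BFS/DFS from vertex 1:
  Visited: {1, 2, 3, 4}
  Reached 4 of 6 vertices

Step 3: Only 4 of 6 vertices reached. Graph is disconnected.
Connected components: {1, 2, 3, 4}, {5}, {6}
Answer: No, the graph is not connected (3 components).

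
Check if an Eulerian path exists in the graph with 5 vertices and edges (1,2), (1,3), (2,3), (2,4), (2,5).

Step 1: Find the degree of each vertex:
  deg(1) = 2
  deg(2) = 4
  deg(3) = 2
  deg(4) = 1
  deg(5) = 1

Step 2: Count vertices with odd degree:
  Odd-degree vertices: 4, 5 (2 total)

Step 3: Apply Euler's theorem:
  - Eulerian circuit exists iff graph is connected and all vertices have even degree
  - Eulerian path exists iff graph is connected and has 0 or 2 odd-degree vertices

Graph is connected with exactly 2 odd-degree vertices (4, 5).
Eulerian path exists (starting and ending at the odd-degree vertices), but no Eulerian circuit.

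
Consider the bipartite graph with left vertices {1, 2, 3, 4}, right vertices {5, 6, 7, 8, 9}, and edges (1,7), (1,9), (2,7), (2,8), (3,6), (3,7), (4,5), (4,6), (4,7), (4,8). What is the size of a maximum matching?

Step 1: List the neighbors of each left vertex:
  1: 7, 9
  2: 7, 8
  3: 6, 7
  4: 5, 6, 7, 8

Step 2: Greedily match left vertices, then look for augmenting paths:
  Match 1 -- 7
  Match 2 -- 8
  Match 3 -- 6
  Match 4 -- 5
  No augmenting path remains.

Step 3: Verify this is maximum:
  Matching size 4 = min(|L|, |R|) = min(4, 5), which is an upper bound, so this matching is maximum.

Maximum matching: {(1,7), (2,8), (3,6), (4,5)}
Size: 4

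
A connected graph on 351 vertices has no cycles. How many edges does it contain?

A tree on n vertices always has exactly n - 1 edges.
For n = 351: edges = 351 - 1 = 350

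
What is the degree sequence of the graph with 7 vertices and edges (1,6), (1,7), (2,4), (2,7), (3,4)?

Step 1: Count edges incident to each vertex:
  deg(1) = 2 (neighbors: 6, 7)
  deg(2) = 2 (neighbors: 4, 7)
  deg(3) = 1 (neighbors: 4)
  deg(4) = 2 (neighbors: 2, 3)
  deg(5) = 0 (neighbors: none)
  deg(6) = 1 (neighbors: 1)
  deg(7) = 2 (neighbors: 1, 2)

Step 2: Sort degrees in non-increasing order:
  Degrees: [2, 2, 1, 2, 0, 1, 2] -> sorted: [2, 2, 2, 2, 1, 1, 0]

Degree sequence: [2, 2, 2, 2, 1, 1, 0]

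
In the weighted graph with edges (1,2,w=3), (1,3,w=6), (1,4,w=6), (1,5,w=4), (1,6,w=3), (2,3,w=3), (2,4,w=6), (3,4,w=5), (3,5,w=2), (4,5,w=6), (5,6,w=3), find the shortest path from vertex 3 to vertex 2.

Step 1: Build adjacency list with weights:
  1: 2(w=3), 3(w=6), 4(w=6), 5(w=4), 6(w=3)
  2: 1(w=3), 3(w=3), 4(w=6)
  3: 1(w=6), 2(w=3), 4(w=5), 5(w=2)
  4: 1(w=6), 2(w=6), 3(w=5), 5(w=6)
  5: 1(w=4), 3(w=2), 4(w=6), 6(w=3)
  6: 1(w=3), 5(w=3)

Step 2: Apply Dijkstra's algorithm from vertex 3:
  Visit vertex 3 (distance=0)
    Update dist[1] = 6
    Update dist[2] = 3
    Update dist[4] = 5
    Update dist[5] = 2
  Visit vertex 5 (distance=2)
    Update dist[6] = 5
  Visit vertex 2 (distance=3)

Step 3: Shortest path: 3 -> 2
Total weight: 3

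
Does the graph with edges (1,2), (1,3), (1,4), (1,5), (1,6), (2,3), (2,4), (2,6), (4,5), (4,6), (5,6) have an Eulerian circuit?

Step 1: Find the degree of each vertex:
  deg(1) = 5
  deg(2) = 4
  deg(3) = 2
  deg(4) = 4
  deg(5) = 3
  deg(6) = 4

Step 2: Count vertices with odd degree:
  Odd-degree vertices: 1, 5 (2 total)

Step 3: Apply Euler's theorem:
  - Eulerian circuit exists iff graph is connected and all vertices have even degree
  - Eulerian path exists iff graph is connected and has 0 or 2 odd-degree vertices

Graph is connected with exactly 2 odd-degree vertices (1, 5).
Eulerian path exists (starting and ending at the odd-degree vertices), but no Eulerian circuit.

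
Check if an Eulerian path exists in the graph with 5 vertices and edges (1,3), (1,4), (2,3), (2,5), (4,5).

Step 1: Find the degree of each vertex:
  deg(1) = 2
  deg(2) = 2
  deg(3) = 2
  deg(4) = 2
  deg(5) = 2

Step 2: Count vertices with odd degree:
  All vertices have even degree (0 odd-degree vertices)

Step 3: Apply Euler's theorem:
  - Eulerian circuit exists iff graph is connected and all vertices have even degree
  - Eulerian path exists iff graph is connected and has 0 or 2 odd-degree vertices

Graph is connected with 0 odd-degree vertices.
Both Eulerian circuit and Eulerian path exist.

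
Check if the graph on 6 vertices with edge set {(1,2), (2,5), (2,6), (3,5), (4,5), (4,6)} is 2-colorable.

Step 1: Attempt 2-coloring using BFS:
  Start at vertex 1, assign color 0
  Color vertex 2 with color 1 (neighbor of 1)
  Color vertex 5 with color 0 (neighbor of 2)
  Color vertex 6 with color 0 (neighbor of 2)
  Color vertex 3 with color 1 (neighbor of 5)
  Color vertex 4 with color 1 (neighbor of 5)

Step 2: 2-coloring succeeded. No conflicts found.
  Set A (color 0): {1, 5, 6}
  Set B (color 1): {2, 3, 4}

The graph is bipartite with partition {1, 5, 6}, {2, 3, 4}.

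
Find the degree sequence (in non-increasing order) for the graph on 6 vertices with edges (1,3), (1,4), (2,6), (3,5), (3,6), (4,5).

Step 1: Count edges incident to each vertex:
  deg(1) = 2 (neighbors: 3, 4)
  deg(2) = 1 (neighbors: 6)
  deg(3) = 3 (neighbors: 1, 5, 6)
  deg(4) = 2 (neighbors: 1, 5)
  deg(5) = 2 (neighbors: 3, 4)
  deg(6) = 2 (neighbors: 2, 3)

Step 2: Sort degrees in non-increasing order:
  Degrees: [2, 1, 3, 2, 2, 2] -> sorted: [3, 2, 2, 2, 2, 1]

Degree sequence: [3, 2, 2, 2, 2, 1]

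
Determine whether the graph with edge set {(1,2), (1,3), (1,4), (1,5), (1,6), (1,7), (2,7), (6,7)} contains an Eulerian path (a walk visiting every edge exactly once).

Step 1: Find the degree of each vertex:
  deg(1) = 6
  deg(2) = 2
  deg(3) = 1
  deg(4) = 1
  deg(5) = 1
  deg(6) = 2
  deg(7) = 3

Step 2: Count vertices with odd degree:
  Odd-degree vertices: 3, 4, 5, 7 (4 total)

Step 3: Apply Euler's theorem:
  - Eulerian circuit exists iff graph is connected and all vertices have even degree
  - Eulerian path exists iff graph is connected and has 0 or 2 odd-degree vertices

Graph has 4 odd-degree vertices (need 0 or 2).
Neither Eulerian path nor Eulerian circuit exists.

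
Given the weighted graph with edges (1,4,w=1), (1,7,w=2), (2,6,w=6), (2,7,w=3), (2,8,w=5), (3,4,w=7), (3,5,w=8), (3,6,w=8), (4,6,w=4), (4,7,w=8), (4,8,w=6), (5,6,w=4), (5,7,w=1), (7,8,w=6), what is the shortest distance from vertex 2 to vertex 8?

Step 1: Build adjacency list with weights:
  1: 4(w=1), 7(w=2)
  2: 6(w=6), 7(w=3), 8(w=5)
  3: 4(w=7), 5(w=8), 6(w=8)
  4: 1(w=1), 3(w=7), 6(w=4), 7(w=8), 8(w=6)
  5: 3(w=8), 6(w=4), 7(w=1)
  6: 2(w=6), 3(w=8), 4(w=4), 5(w=4)
  7: 1(w=2), 2(w=3), 4(w=8), 5(w=1), 8(w=6)
  8: 2(w=5), 4(w=6), 7(w=6)

Step 2: Apply Dijkstra's algorithm from vertex 2:
  Visit vertex 2 (distance=0)
    Update dist[6] = 6
    Update dist[7] = 3
    Update dist[8] = 5
  Visit vertex 7 (distance=3)
    Update dist[1] = 5
    Update dist[4] = 11
    Update dist[5] = 4
  Visit vertex 5 (distance=4)
    Update dist[3] = 12
  Visit vertex 1 (distance=5)
    Update dist[4] = 6
  Visit vertex 8 (distance=5)

Step 3: Shortest path: 2 -> 8
Total weight: 5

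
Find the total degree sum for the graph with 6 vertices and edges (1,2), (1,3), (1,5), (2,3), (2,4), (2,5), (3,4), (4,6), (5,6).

Step 1: Count edges incident to each vertex:
  deg(1) = 3 (neighbors: 2, 3, 5)
  deg(2) = 4 (neighbors: 1, 3, 4, 5)
  deg(3) = 3 (neighbors: 1, 2, 4)
  deg(4) = 3 (neighbors: 2, 3, 6)
  deg(5) = 3 (neighbors: 1, 2, 6)
  deg(6) = 2 (neighbors: 4, 5)

Step 2: Sum all degrees:
  3 + 4 + 3 + 3 + 3 + 2 = 18

Verification: sum of degrees = 2 * |E| = 2 * 9 = 18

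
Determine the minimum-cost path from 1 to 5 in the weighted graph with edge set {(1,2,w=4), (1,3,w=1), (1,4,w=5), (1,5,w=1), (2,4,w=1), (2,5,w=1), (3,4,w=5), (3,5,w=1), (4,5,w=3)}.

Step 1: Build adjacency list with weights:
  1: 2(w=4), 3(w=1), 4(w=5), 5(w=1)
  2: 1(w=4), 4(w=1), 5(w=1)
  3: 1(w=1), 4(w=5), 5(w=1)
  4: 1(w=5), 2(w=1), 3(w=5), 5(w=3)
  5: 1(w=1), 2(w=1), 3(w=1), 4(w=3)

Step 2: Apply Dijkstra's algorithm from vertex 1:
  Visit vertex 1 (distance=0)
    Update dist[2] = 4
    Update dist[3] = 1
    Update dist[4] = 5
    Update dist[5] = 1
  Visit vertex 3 (distance=1)
  Visit vertex 5 (distance=1)
    Update dist[2] = 2
    Update dist[4] = 4

Step 3: Shortest path: 1 -> 5
Total weight: 1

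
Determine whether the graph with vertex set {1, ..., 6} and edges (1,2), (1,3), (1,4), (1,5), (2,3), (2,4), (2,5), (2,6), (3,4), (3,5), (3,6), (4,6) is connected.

Step 1: Build adjacency list from edges:
  1: 2, 3, 4, 5
  2: 1, 3, 4, 5, 6
  3: 1, 2, 4, 5, 6
  4: 1, 2, 3, 6
  5: 1, 2, 3
  6: 2, 3, 4

Step 2: Run BFS/DFS from vertex 1:
  Visited: {1, 2, 3, 4, 5, 6}
  Reached 6 of 6 vertices

Step 3: All 6 vertices reached from vertex 1, so the graph is connected.
Answer: Yes, the graph is connected.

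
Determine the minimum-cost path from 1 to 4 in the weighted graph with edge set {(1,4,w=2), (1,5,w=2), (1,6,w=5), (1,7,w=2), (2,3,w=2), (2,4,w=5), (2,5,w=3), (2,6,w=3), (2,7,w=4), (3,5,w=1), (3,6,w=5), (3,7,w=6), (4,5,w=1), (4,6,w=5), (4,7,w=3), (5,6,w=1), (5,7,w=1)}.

Step 1: Build adjacency list with weights:
  1: 4(w=2), 5(w=2), 6(w=5), 7(w=2)
  2: 3(w=2), 4(w=5), 5(w=3), 6(w=3), 7(w=4)
  3: 2(w=2), 5(w=1), 6(w=5), 7(w=6)
  4: 1(w=2), 2(w=5), 5(w=1), 6(w=5), 7(w=3)
  5: 1(w=2), 2(w=3), 3(w=1), 4(w=1), 6(w=1), 7(w=1)
  6: 1(w=5), 2(w=3), 3(w=5), 4(w=5), 5(w=1)
  7: 1(w=2), 2(w=4), 3(w=6), 4(w=3), 5(w=1)

Step 2: Apply Dijkstra's algorithm from vertex 1:
  Visit vertex 1 (distance=0)
    Update dist[4] = 2
    Update dist[5] = 2
    Update dist[6] = 5
    Update dist[7] = 2
  Visit vertex 4 (distance=2)
    Update dist[2] = 7

Step 3: Shortest path: 1 -> 4
Total weight: 2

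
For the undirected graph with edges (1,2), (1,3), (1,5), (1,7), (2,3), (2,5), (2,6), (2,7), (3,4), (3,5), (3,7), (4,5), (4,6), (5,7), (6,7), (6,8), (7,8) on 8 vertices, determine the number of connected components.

Step 1: Build adjacency list from edges:
  1: 2, 3, 5, 7
  2: 1, 3, 5, 6, 7
  3: 1, 2, 4, 5, 7
  4: 3, 5, 6
  5: 1, 2, 3, 4, 7
  6: 2, 4, 7, 8
  7: 1, 2, 3, 5, 6, 8
  8: 6, 7

Step 2: Run BFS/DFS from vertex 1:
  Visited: {1, 2, 3, 5, 7, 6, 4, 8}
  Reached 8 of 8 vertices

Step 3: All 8 vertices reached from vertex 1, so the graph is connected.
Number of connected components: 1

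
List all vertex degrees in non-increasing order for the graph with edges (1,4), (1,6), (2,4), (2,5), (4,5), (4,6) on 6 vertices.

Step 1: Count edges incident to each vertex:
  deg(1) = 2 (neighbors: 4, 6)
  deg(2) = 2 (neighbors: 4, 5)
  deg(3) = 0 (neighbors: none)
  deg(4) = 4 (neighbors: 1, 2, 5, 6)
  deg(5) = 2 (neighbors: 2, 4)
  deg(6) = 2 (neighbors: 1, 4)

Step 2: Sort degrees in non-increasing order:
  Degrees: [2, 2, 0, 4, 2, 2] -> sorted: [4, 2, 2, 2, 2, 0]

Degree sequence: [4, 2, 2, 2, 2, 0]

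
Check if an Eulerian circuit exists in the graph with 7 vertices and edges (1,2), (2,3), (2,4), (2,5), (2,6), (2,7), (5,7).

Step 1: Find the degree of each vertex:
  deg(1) = 1
  deg(2) = 6
  deg(3) = 1
  deg(4) = 1
  deg(5) = 2
  deg(6) = 1
  deg(7) = 2

Step 2: Count vertices with odd degree:
  Odd-degree vertices: 1, 3, 4, 6 (4 total)

Step 3: Apply Euler's theorem:
  - Eulerian circuit exists iff graph is connected and all vertices have even degree
  - Eulerian path exists iff graph is connected and has 0 or 2 odd-degree vertices

Graph has 4 odd-degree vertices (need 0 or 2).
Neither Eulerian path nor Eulerian circuit exists.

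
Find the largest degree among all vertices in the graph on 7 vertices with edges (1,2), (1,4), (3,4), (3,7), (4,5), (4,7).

Step 1: Count edges incident to each vertex:
  deg(1) = 2 (neighbors: 2, 4)
  deg(2) = 1 (neighbors: 1)
  deg(3) = 2 (neighbors: 4, 7)
  deg(4) = 4 (neighbors: 1, 3, 5, 7)
  deg(5) = 1 (neighbors: 4)
  deg(6) = 0 (neighbors: none)
  deg(7) = 2 (neighbors: 3, 4)

Step 2: Find maximum:
  max(2, 1, 2, 4, 1, 0, 2) = 4 (vertex 4)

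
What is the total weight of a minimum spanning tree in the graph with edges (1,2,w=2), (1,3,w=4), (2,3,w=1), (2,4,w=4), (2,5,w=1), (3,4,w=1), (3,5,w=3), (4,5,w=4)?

Apply Kruskal's algorithm (sort edges by weight, add if no cycle):

Sorted edges by weight:
  (2,3) w=1
  (2,5) w=1
  (3,4) w=1
  (1,2) w=2
  (3,5) w=3
  (1,3) w=4
  (2,4) w=4
  (4,5) w=4

Add edge (2,3) w=1 -- no cycle. Running total: 1
Add edge (2,5) w=1 -- no cycle. Running total: 2
Add edge (3,4) w=1 -- no cycle. Running total: 3
Add edge (1,2) w=2 -- no cycle. Running total: 5

MST edges: (2,3,w=1), (2,5,w=1), (3,4,w=1), (1,2,w=2)
Total MST weight: 1 + 1 + 1 + 2 = 5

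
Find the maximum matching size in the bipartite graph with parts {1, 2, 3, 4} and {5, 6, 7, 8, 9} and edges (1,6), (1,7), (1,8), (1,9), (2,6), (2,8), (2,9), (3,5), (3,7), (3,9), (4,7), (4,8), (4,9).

Step 1: List the neighbors of each left vertex:
  1: 6, 7, 8, 9
  2: 6, 8, 9
  3: 5, 7, 9
  4: 7, 8, 9

Step 2: Greedily match left vertices, then look for augmenting paths:
  Match 1 -- 6
  Match 2 -- 8
  Match 3 -- 5
  Match 4 -- 7
  No augmenting path remains.

Step 3: Verify this is maximum:
  Matching size 4 = min(|L|, |R|) = min(4, 5), which is an upper bound, so this matching is maximum.

Maximum matching: {(1,6), (2,8), (3,5), (4,7)}
Size: 4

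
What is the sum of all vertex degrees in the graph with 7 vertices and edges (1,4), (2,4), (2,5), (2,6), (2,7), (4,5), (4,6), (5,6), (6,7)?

Step 1: Count edges incident to each vertex:
  deg(1) = 1 (neighbors: 4)
  deg(2) = 4 (neighbors: 4, 5, 6, 7)
  deg(3) = 0 (neighbors: none)
  deg(4) = 4 (neighbors: 1, 2, 5, 6)
  deg(5) = 3 (neighbors: 2, 4, 6)
  deg(6) = 4 (neighbors: 2, 4, 5, 7)
  deg(7) = 2 (neighbors: 2, 6)

Step 2: Sum all degrees:
  1 + 4 + 0 + 4 + 3 + 4 + 2 = 18

Verification: sum of degrees = 2 * |E| = 2 * 9 = 18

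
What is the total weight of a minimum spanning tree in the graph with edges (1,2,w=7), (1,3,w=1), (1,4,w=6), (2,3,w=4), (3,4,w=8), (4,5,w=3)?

Apply Kruskal's algorithm (sort edges by weight, add if no cycle):

Sorted edges by weight:
  (1,3) w=1
  (4,5) w=3
  (2,3) w=4
  (1,4) w=6
  (1,2) w=7
  (3,4) w=8

Add edge (1,3) w=1 -- no cycle. Running total: 1
Add edge (4,5) w=3 -- no cycle. Running total: 4
Add edge (2,3) w=4 -- no cycle. Running total: 8
Add edge (1,4) w=6 -- no cycle. Running total: 14

MST edges: (1,3,w=1), (4,5,w=3), (2,3,w=4), (1,4,w=6)
Total MST weight: 1 + 3 + 4 + 6 = 14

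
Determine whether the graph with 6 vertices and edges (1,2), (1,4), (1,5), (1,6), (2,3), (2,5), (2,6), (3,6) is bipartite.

Step 1: Attempt 2-coloring using BFS:
  Start at vertex 1, assign color 0
  Color vertex 2 with color 1 (neighbor of 1)
  Color vertex 4 with color 1 (neighbor of 1)
  Color vertex 5 with color 1 (neighbor of 1)
  Color vertex 6 with color 1 (neighbor of 1)
  Color vertex 3 with color 0 (neighbor of 2)

Step 2: Conflict found! Vertices 2 and 5 are adjacent but have the same color.
This means the graph contains an odd cycle.

The graph is NOT bipartite.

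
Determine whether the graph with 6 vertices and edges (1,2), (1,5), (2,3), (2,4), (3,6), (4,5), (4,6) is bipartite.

Step 1: Attempt 2-coloring using BFS:
  Start at vertex 1, assign color 0
  Color vertex 2 with color 1 (neighbor of 1)
  Color vertex 5 with color 1 (neighbor of 1)
  Color vertex 3 with color 0 (neighbor of 2)
  Color vertex 4 with color 0 (neighbor of 2)
  Color vertex 6 with color 1 (neighbor of 3)

Step 2: 2-coloring succeeded. No conflicts found.
  Set A (color 0): {1, 3, 4}
  Set B (color 1): {2, 5, 6}

The graph is bipartite with partition {1, 3, 4}, {2, 5, 6}.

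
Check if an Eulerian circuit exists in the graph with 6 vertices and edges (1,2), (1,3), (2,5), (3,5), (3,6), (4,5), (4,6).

Step 1: Find the degree of each vertex:
  deg(1) = 2
  deg(2) = 2
  deg(3) = 3
  deg(4) = 2
  deg(5) = 3
  deg(6) = 2

Step 2: Count vertices with odd degree:
  Odd-degree vertices: 3, 5 (2 total)

Step 3: Apply Euler's theorem:
  - Eulerian circuit exists iff graph is connected and all vertices have even degree
  - Eulerian path exists iff graph is connected and has 0 or 2 odd-degree vertices

Graph is connected with exactly 2 odd-degree vertices (3, 5).
Eulerian path exists (starting and ending at the odd-degree vertices), but no Eulerian circuit.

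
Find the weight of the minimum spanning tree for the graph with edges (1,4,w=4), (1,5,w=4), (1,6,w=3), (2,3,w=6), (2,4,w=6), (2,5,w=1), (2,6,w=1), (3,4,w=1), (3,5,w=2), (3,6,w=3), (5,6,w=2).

Apply Kruskal's algorithm (sort edges by weight, add if no cycle):

Sorted edges by weight:
  (2,5) w=1
  (2,6) w=1
  (3,4) w=1
  (3,5) w=2
  (5,6) w=2
  (1,6) w=3
  (3,6) w=3
  (1,5) w=4
  (1,4) w=4
  (2,4) w=6
  (2,3) w=6

Add edge (2,5) w=1 -- no cycle. Running total: 1
Add edge (2,6) w=1 -- no cycle. Running total: 2
Add edge (3,4) w=1 -- no cycle. Running total: 3
Add edge (3,5) w=2 -- no cycle. Running total: 5
Skip edge (5,6) w=2 -- would create cycle
Add edge (1,6) w=3 -- no cycle. Running total: 8

MST edges: (2,5,w=1), (2,6,w=1), (3,4,w=1), (3,5,w=2), (1,6,w=3)
Total MST weight: 1 + 1 + 1 + 2 + 3 = 8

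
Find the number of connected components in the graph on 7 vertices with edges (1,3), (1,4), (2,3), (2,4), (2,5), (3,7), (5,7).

Step 1: Build adjacency list from edges:
  1: 3, 4
  2: 3, 4, 5
  3: 1, 2, 7
  4: 1, 2
  5: 2, 7
  6: (none)
  7: 3, 5

Step 2: Run BFS/DFS from vertex 1:
  Visited: {1, 3, 4, 2, 7, 5}
  Reached 6 of 7 vertices

Step 3: Only 6 of 7 vertices reached. Graph is disconnected.
Connected components: {1, 2, 3, 4, 5, 7}, {6}
Number of connected components: 2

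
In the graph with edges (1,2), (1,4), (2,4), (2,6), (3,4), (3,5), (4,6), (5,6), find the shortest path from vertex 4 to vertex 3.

Step 1: Build adjacency list:
  1: 2, 4
  2: 1, 4, 6
  3: 4, 5
  4: 1, 2, 3, 6
  5: 3, 6
  6: 2, 4, 5

Step 2: BFS from vertex 4 to find shortest path to 3:
  vertex 1 reached at distance 1
  vertex 2 reached at distance 1
  vertex 3 reached at distance 1

Step 3: Shortest path: 4 -> 3
Path length: 1 edge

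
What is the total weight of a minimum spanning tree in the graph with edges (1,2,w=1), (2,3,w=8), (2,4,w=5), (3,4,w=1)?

Apply Kruskal's algorithm (sort edges by weight, add if no cycle):

Sorted edges by weight:
  (1,2) w=1
  (3,4) w=1
  (2,4) w=5
  (2,3) w=8

Add edge (1,2) w=1 -- no cycle. Running total: 1
Add edge (3,4) w=1 -- no cycle. Running total: 2
Add edge (2,4) w=5 -- no cycle. Running total: 7

MST edges: (1,2,w=1), (3,4,w=1), (2,4,w=5)
Total MST weight: 1 + 1 + 5 = 7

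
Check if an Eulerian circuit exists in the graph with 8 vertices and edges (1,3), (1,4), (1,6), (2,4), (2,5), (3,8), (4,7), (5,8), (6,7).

Step 1: Find the degree of each vertex:
  deg(1) = 3
  deg(2) = 2
  deg(3) = 2
  deg(4) = 3
  deg(5) = 2
  deg(6) = 2
  deg(7) = 2
  deg(8) = 2

Step 2: Count vertices with odd degree:
  Odd-degree vertices: 1, 4 (2 total)

Step 3: Apply Euler's theorem:
  - Eulerian circuit exists iff graph is connected and all vertices have even degree
  - Eulerian path exists iff graph is connected and has 0 or 2 odd-degree vertices

Graph is connected with exactly 2 odd-degree vertices (1, 4).
Eulerian path exists (starting and ending at the odd-degree vertices), but no Eulerian circuit.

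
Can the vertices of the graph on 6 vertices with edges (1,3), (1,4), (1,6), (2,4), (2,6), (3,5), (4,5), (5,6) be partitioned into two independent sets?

Step 1: Attempt 2-coloring using BFS:
  Start at vertex 1, assign color 0
  Color vertex 3 with color 1 (neighbor of 1)
  Color vertex 4 with color 1 (neighbor of 1)
  Color vertex 6 with color 1 (neighbor of 1)
  Color vertex 5 with color 0 (neighbor of 3)
  Color vertex 2 with color 0 (neighbor of 4)

Step 2: 2-coloring succeeded. No conflicts found.
  Set A (color 0): {1, 2, 5}
  Set B (color 1): {3, 4, 6}

The graph is bipartite with partition {1, 2, 5}, {3, 4, 6}.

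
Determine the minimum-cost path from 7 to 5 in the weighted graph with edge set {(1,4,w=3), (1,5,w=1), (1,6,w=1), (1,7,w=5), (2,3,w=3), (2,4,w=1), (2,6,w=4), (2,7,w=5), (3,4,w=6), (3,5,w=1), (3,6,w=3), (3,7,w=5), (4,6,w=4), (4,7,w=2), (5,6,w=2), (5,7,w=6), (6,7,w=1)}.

Step 1: Build adjacency list with weights:
  1: 4(w=3), 5(w=1), 6(w=1), 7(w=5)
  2: 3(w=3), 4(w=1), 6(w=4), 7(w=5)
  3: 2(w=3), 4(w=6), 5(w=1), 6(w=3), 7(w=5)
  4: 1(w=3), 2(w=1), 3(w=6), 6(w=4), 7(w=2)
  5: 1(w=1), 3(w=1), 6(w=2), 7(w=6)
  6: 1(w=1), 2(w=4), 3(w=3), 4(w=4), 5(w=2), 7(w=1)
  7: 1(w=5), 2(w=5), 3(w=5), 4(w=2), 5(w=6), 6(w=1)

Step 2: Apply Dijkstra's algorithm from vertex 7:
  Visit vertex 7 (distance=0)
    Update dist[1] = 5
    Update dist[2] = 5
    Update dist[3] = 5
    Update dist[4] = 2
    Update dist[5] = 6
    Update dist[6] = 1
  Visit vertex 6 (distance=1)
    Update dist[1] = 2
    Update dist[3] = 4
    Update dist[5] = 3
  Visit vertex 1 (distance=2)
  Visit vertex 4 (distance=2)
    Update dist[2] = 3
  Visit vertex 2 (distance=3)
  Visit vertex 5 (distance=3)

Step 3: Shortest path: 7 -> 6 -> 5
Total weight: 1 + 2 = 3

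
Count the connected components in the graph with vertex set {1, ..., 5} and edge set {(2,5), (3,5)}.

Step 1: Build adjacency list from edges:
  1: (none)
  2: 5
  3: 5
  4: (none)
  5: 2, 3

Step 2: Run BFS/DFS from vertex 1:
  Visited: {1}
  Reached 1 of 5 vertices

Step 3: Only 1 of 5 vertices reached. Graph is disconnected.
Connected components: {1}, {2, 3, 5}, {4}
Number of connected components: 3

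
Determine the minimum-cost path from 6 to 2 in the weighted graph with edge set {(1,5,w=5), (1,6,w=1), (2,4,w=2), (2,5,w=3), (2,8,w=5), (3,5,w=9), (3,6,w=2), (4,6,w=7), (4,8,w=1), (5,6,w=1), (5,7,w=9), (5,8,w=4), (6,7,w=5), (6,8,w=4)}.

Step 1: Build adjacency list with weights:
  1: 5(w=5), 6(w=1)
  2: 4(w=2), 5(w=3), 8(w=5)
  3: 5(w=9), 6(w=2)
  4: 2(w=2), 6(w=7), 8(w=1)
  5: 1(w=5), 2(w=3), 3(w=9), 6(w=1), 7(w=9), 8(w=4)
  6: 1(w=1), 3(w=2), 4(w=7), 5(w=1), 7(w=5), 8(w=4)
  7: 5(w=9), 6(w=5)
  8: 2(w=5), 4(w=1), 5(w=4), 6(w=4)

Step 2: Apply Dijkstra's algorithm from vertex 6:
  Visit vertex 6 (distance=0)
    Update dist[1] = 1
    Update dist[3] = 2
    Update dist[4] = 7
    Update dist[5] = 1
    Update dist[7] = 5
    Update dist[8] = 4
  Visit vertex 1 (distance=1)
  Visit vertex 5 (distance=1)
    Update dist[2] = 4
  Visit vertex 3 (distance=2)
  Visit vertex 2 (distance=4)
    Update dist[4] = 6

Step 3: Shortest path: 6 -> 5 -> 2
Total weight: 1 + 3 = 4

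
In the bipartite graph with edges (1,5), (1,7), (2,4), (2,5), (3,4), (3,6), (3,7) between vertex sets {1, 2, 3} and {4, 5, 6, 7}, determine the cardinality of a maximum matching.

Step 1: List the neighbors of each left vertex:
  1: 5, 7
  2: 4, 5
  3: 4, 6, 7

Step 2: Greedily match left vertices, then look for augmenting paths:
  Match 1 -- 5
  Match 2 -- 4
  Match 3 -- 6
  No augmenting path remains.

Step 3: Verify this is maximum:
  Matching size 3 = min(|L|, |R|) = min(3, 4), which is an upper bound, so this matching is maximum.

Maximum matching: {(1,5), (2,4), (3,6)}
Size: 3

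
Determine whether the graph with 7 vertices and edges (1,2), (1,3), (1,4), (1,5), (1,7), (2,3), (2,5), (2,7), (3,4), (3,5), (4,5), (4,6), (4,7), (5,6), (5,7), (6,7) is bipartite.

Step 1: Attempt 2-coloring using BFS:
  Start at vertex 1, assign color 0
  Color vertex 2 with color 1 (neighbor of 1)
  Color vertex 3 with color 1 (neighbor of 1)
  Color vertex 4 with color 1 (neighbor of 1)
  Color vertex 5 with color 1 (neighbor of 1)
  Color vertex 7 with color 1 (neighbor of 1)

Step 2: Conflict found! Vertices 2 and 3 are adjacent but have the same color.
This means the graph contains an odd cycle.

The graph is NOT bipartite.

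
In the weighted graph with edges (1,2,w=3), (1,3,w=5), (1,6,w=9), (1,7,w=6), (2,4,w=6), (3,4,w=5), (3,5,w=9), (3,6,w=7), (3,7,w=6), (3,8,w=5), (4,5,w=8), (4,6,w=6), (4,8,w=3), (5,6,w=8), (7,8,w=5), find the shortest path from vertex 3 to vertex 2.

Step 1: Build adjacency list with weights:
  1: 2(w=3), 3(w=5), 6(w=9), 7(w=6)
  2: 1(w=3), 4(w=6)
  3: 1(w=5), 4(w=5), 5(w=9), 6(w=7), 7(w=6), 8(w=5)
  4: 2(w=6), 3(w=5), 5(w=8), 6(w=6), 8(w=3)
  5: 3(w=9), 4(w=8), 6(w=8)
  6: 1(w=9), 3(w=7), 4(w=6), 5(w=8)
  7: 1(w=6), 3(w=6), 8(w=5)
  8: 3(w=5), 4(w=3), 7(w=5)

Step 2: Apply Dijkstra's algorithm from vertex 3:
  Visit vertex 3 (distance=0)
    Update dist[1] = 5
    Update dist[4] = 5
    Update dist[5] = 9
    Update dist[6] = 7
    Update dist[7] = 6
    Update dist[8] = 5
  Visit vertex 1 (distance=5)
    Update dist[2] = 8
  Visit vertex 4 (distance=5)
  Visit vertex 8 (distance=5)
  Visit vertex 7 (distance=6)
  Visit vertex 6 (distance=7)
  Visit vertex 2 (distance=8)

Step 3: Shortest path: 3 -> 1 -> 2
Total weight: 5 + 3 = 8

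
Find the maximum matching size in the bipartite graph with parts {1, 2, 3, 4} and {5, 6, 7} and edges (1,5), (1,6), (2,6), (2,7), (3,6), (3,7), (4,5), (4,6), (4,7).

Step 1: List the neighbors of each left vertex:
  1: 5, 6
  2: 6, 7
  3: 6, 7
  4: 5, 6, 7

Step 2: Greedily match left vertices, then look for augmenting paths:
  Match 1 -- 5
  Match 2 -- 6
  Match 3 -- 7
  No augmenting path remains.

Step 3: Verify this is maximum:
  Matching size 3 = min(|L|, |R|) = min(4, 3), which is an upper bound, so this matching is maximum.

Maximum matching: {(1,5), (2,6), (3,7)}
Size: 3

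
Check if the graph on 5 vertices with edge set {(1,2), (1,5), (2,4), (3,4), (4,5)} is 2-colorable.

Step 1: Attempt 2-coloring using BFS:
  Start at vertex 1, assign color 0
  Color vertex 2 with color 1 (neighbor of 1)
  Color vertex 5 with color 1 (neighbor of 1)
  Color vertex 4 with color 0 (neighbor of 2)
  Color vertex 3 with color 1 (neighbor of 4)

Step 2: 2-coloring succeeded. No conflicts found.
  Set A (color 0): {1, 4}
  Set B (color 1): {2, 3, 5}

The graph is bipartite with partition {1, 4}, {2, 3, 5}.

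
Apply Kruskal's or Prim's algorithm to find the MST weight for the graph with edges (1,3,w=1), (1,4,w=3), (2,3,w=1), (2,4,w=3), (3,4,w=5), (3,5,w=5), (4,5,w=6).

Apply Kruskal's algorithm (sort edges by weight, add if no cycle):

Sorted edges by weight:
  (1,3) w=1
  (2,3) w=1
  (1,4) w=3
  (2,4) w=3
  (3,5) w=5
  (3,4) w=5
  (4,5) w=6

Add edge (1,3) w=1 -- no cycle. Running total: 1
Add edge (2,3) w=1 -- no cycle. Running total: 2
Add edge (1,4) w=3 -- no cycle. Running total: 5
Skip edge (2,4) w=3 -- would create cycle
Add edge (3,5) w=5 -- no cycle. Running total: 10

MST edges: (1,3,w=1), (2,3,w=1), (1,4,w=3), (3,5,w=5)
Total MST weight: 1 + 1 + 3 + 5 = 10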